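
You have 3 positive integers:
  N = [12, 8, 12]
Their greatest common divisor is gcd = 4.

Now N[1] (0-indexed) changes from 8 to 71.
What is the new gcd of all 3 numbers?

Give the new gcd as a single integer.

Numbers: [12, 8, 12], gcd = 4
Change: index 1, 8 -> 71
gcd of the OTHER numbers (without index 1): gcd([12, 12]) = 12
New gcd = gcd(g_others, new_val) = gcd(12, 71) = 1

Answer: 1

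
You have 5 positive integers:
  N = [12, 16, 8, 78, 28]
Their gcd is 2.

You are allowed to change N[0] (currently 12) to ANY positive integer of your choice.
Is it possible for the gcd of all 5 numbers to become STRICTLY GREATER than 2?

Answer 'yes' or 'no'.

Answer: no

Derivation:
Current gcd = 2
gcd of all OTHER numbers (without N[0]=12): gcd([16, 8, 78, 28]) = 2
The new gcd after any change is gcd(2, new_value).
This can be at most 2.
Since 2 = old gcd 2, the gcd can only stay the same or decrease.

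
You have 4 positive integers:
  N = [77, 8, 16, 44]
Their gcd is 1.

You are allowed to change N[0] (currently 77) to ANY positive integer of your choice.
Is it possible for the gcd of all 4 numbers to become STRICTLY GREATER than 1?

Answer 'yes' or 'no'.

Current gcd = 1
gcd of all OTHER numbers (without N[0]=77): gcd([8, 16, 44]) = 4
The new gcd after any change is gcd(4, new_value).
This can be at most 4.
Since 4 > old gcd 1, the gcd CAN increase (e.g., set N[0] = 4).

Answer: yes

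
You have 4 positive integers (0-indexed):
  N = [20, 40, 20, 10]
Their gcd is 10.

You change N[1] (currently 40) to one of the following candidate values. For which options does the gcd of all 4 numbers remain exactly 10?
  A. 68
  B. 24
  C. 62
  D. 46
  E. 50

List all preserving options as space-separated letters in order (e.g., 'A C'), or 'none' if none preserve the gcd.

Answer: E

Derivation:
Old gcd = 10; gcd of others (without N[1]) = 10
New gcd for candidate v: gcd(10, v). Preserves old gcd iff gcd(10, v) = 10.
  Option A: v=68, gcd(10,68)=2 -> changes
  Option B: v=24, gcd(10,24)=2 -> changes
  Option C: v=62, gcd(10,62)=2 -> changes
  Option D: v=46, gcd(10,46)=2 -> changes
  Option E: v=50, gcd(10,50)=10 -> preserves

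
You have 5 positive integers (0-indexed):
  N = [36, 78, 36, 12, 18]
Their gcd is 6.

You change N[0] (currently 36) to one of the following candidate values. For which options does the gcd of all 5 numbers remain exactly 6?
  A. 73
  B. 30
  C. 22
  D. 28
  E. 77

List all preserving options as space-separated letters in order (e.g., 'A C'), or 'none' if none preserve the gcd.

Old gcd = 6; gcd of others (without N[0]) = 6
New gcd for candidate v: gcd(6, v). Preserves old gcd iff gcd(6, v) = 6.
  Option A: v=73, gcd(6,73)=1 -> changes
  Option B: v=30, gcd(6,30)=6 -> preserves
  Option C: v=22, gcd(6,22)=2 -> changes
  Option D: v=28, gcd(6,28)=2 -> changes
  Option E: v=77, gcd(6,77)=1 -> changes

Answer: B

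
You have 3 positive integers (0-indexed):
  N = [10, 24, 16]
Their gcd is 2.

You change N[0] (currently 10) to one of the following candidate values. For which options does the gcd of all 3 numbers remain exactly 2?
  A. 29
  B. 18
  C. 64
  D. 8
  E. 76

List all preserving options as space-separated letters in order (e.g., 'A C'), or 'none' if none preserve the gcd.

Answer: B

Derivation:
Old gcd = 2; gcd of others (without N[0]) = 8
New gcd for candidate v: gcd(8, v). Preserves old gcd iff gcd(8, v) = 2.
  Option A: v=29, gcd(8,29)=1 -> changes
  Option B: v=18, gcd(8,18)=2 -> preserves
  Option C: v=64, gcd(8,64)=8 -> changes
  Option D: v=8, gcd(8,8)=8 -> changes
  Option E: v=76, gcd(8,76)=4 -> changes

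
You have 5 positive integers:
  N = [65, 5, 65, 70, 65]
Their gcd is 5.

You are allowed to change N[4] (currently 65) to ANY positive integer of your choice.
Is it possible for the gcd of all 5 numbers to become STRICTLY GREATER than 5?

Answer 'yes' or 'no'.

Current gcd = 5
gcd of all OTHER numbers (without N[4]=65): gcd([65, 5, 65, 70]) = 5
The new gcd after any change is gcd(5, new_value).
This can be at most 5.
Since 5 = old gcd 5, the gcd can only stay the same or decrease.

Answer: no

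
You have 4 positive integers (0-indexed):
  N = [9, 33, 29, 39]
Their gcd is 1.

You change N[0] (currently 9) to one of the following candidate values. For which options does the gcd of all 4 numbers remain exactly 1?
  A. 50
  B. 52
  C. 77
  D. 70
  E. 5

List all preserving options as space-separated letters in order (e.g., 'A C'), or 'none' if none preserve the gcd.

Old gcd = 1; gcd of others (without N[0]) = 1
New gcd for candidate v: gcd(1, v). Preserves old gcd iff gcd(1, v) = 1.
  Option A: v=50, gcd(1,50)=1 -> preserves
  Option B: v=52, gcd(1,52)=1 -> preserves
  Option C: v=77, gcd(1,77)=1 -> preserves
  Option D: v=70, gcd(1,70)=1 -> preserves
  Option E: v=5, gcd(1,5)=1 -> preserves

Answer: A B C D E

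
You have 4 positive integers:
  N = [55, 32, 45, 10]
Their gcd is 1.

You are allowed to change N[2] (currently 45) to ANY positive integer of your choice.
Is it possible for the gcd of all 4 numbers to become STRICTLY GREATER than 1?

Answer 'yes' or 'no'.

Answer: no

Derivation:
Current gcd = 1
gcd of all OTHER numbers (without N[2]=45): gcd([55, 32, 10]) = 1
The new gcd after any change is gcd(1, new_value).
This can be at most 1.
Since 1 = old gcd 1, the gcd can only stay the same or decrease.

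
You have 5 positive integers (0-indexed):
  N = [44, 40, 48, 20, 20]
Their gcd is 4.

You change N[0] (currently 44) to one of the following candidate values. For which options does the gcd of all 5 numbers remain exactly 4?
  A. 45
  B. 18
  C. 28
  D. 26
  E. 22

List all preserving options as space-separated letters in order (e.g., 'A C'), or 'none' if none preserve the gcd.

Old gcd = 4; gcd of others (without N[0]) = 4
New gcd for candidate v: gcd(4, v). Preserves old gcd iff gcd(4, v) = 4.
  Option A: v=45, gcd(4,45)=1 -> changes
  Option B: v=18, gcd(4,18)=2 -> changes
  Option C: v=28, gcd(4,28)=4 -> preserves
  Option D: v=26, gcd(4,26)=2 -> changes
  Option E: v=22, gcd(4,22)=2 -> changes

Answer: C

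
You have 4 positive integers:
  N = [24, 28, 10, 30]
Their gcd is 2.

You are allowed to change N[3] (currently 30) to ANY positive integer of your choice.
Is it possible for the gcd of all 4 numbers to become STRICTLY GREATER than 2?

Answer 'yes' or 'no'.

Current gcd = 2
gcd of all OTHER numbers (without N[3]=30): gcd([24, 28, 10]) = 2
The new gcd after any change is gcd(2, new_value).
This can be at most 2.
Since 2 = old gcd 2, the gcd can only stay the same or decrease.

Answer: no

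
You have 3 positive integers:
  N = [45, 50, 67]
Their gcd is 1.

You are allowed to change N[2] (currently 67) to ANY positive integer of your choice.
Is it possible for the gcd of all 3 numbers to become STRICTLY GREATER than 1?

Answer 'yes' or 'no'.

Current gcd = 1
gcd of all OTHER numbers (without N[2]=67): gcd([45, 50]) = 5
The new gcd after any change is gcd(5, new_value).
This can be at most 5.
Since 5 > old gcd 1, the gcd CAN increase (e.g., set N[2] = 5).

Answer: yes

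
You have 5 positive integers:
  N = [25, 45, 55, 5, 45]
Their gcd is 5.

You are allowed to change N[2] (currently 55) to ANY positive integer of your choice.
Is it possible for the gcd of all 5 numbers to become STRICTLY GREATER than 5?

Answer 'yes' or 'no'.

Current gcd = 5
gcd of all OTHER numbers (without N[2]=55): gcd([25, 45, 5, 45]) = 5
The new gcd after any change is gcd(5, new_value).
This can be at most 5.
Since 5 = old gcd 5, the gcd can only stay the same or decrease.

Answer: no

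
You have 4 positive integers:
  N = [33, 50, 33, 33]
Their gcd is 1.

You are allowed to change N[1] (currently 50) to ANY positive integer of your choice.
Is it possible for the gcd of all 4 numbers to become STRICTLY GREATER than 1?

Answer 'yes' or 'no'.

Answer: yes

Derivation:
Current gcd = 1
gcd of all OTHER numbers (without N[1]=50): gcd([33, 33, 33]) = 33
The new gcd after any change is gcd(33, new_value).
This can be at most 33.
Since 33 > old gcd 1, the gcd CAN increase (e.g., set N[1] = 33).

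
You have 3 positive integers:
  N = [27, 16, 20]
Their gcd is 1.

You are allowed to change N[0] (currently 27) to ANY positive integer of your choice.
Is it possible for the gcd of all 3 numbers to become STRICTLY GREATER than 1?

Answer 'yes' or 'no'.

Answer: yes

Derivation:
Current gcd = 1
gcd of all OTHER numbers (without N[0]=27): gcd([16, 20]) = 4
The new gcd after any change is gcd(4, new_value).
This can be at most 4.
Since 4 > old gcd 1, the gcd CAN increase (e.g., set N[0] = 4).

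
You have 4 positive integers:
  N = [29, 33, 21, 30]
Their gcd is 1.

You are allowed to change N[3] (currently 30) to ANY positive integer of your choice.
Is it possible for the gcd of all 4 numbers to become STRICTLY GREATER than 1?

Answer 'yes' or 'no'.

Current gcd = 1
gcd of all OTHER numbers (without N[3]=30): gcd([29, 33, 21]) = 1
The new gcd after any change is gcd(1, new_value).
This can be at most 1.
Since 1 = old gcd 1, the gcd can only stay the same or decrease.

Answer: no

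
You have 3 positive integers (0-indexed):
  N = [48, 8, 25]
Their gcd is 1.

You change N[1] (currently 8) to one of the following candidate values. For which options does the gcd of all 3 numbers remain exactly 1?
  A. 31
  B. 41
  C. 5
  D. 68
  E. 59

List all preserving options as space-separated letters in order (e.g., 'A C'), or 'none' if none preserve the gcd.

Old gcd = 1; gcd of others (without N[1]) = 1
New gcd for candidate v: gcd(1, v). Preserves old gcd iff gcd(1, v) = 1.
  Option A: v=31, gcd(1,31)=1 -> preserves
  Option B: v=41, gcd(1,41)=1 -> preserves
  Option C: v=5, gcd(1,5)=1 -> preserves
  Option D: v=68, gcd(1,68)=1 -> preserves
  Option E: v=59, gcd(1,59)=1 -> preserves

Answer: A B C D E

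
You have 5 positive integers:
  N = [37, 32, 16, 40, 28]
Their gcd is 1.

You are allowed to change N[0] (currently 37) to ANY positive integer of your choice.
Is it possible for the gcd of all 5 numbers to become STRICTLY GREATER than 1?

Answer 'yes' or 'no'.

Current gcd = 1
gcd of all OTHER numbers (without N[0]=37): gcd([32, 16, 40, 28]) = 4
The new gcd after any change is gcd(4, new_value).
This can be at most 4.
Since 4 > old gcd 1, the gcd CAN increase (e.g., set N[0] = 4).

Answer: yes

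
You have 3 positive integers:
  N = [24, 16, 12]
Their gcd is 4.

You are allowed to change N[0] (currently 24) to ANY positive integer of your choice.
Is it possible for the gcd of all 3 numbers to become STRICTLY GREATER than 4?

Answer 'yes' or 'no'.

Current gcd = 4
gcd of all OTHER numbers (without N[0]=24): gcd([16, 12]) = 4
The new gcd after any change is gcd(4, new_value).
This can be at most 4.
Since 4 = old gcd 4, the gcd can only stay the same or decrease.

Answer: no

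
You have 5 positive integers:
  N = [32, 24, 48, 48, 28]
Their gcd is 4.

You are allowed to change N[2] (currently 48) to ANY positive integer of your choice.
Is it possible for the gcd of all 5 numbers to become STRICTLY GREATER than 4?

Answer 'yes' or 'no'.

Current gcd = 4
gcd of all OTHER numbers (without N[2]=48): gcd([32, 24, 48, 28]) = 4
The new gcd after any change is gcd(4, new_value).
This can be at most 4.
Since 4 = old gcd 4, the gcd can only stay the same or decrease.

Answer: no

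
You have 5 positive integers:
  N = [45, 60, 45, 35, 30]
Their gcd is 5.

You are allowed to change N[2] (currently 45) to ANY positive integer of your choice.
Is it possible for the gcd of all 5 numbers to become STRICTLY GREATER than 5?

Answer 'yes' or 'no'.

Answer: no

Derivation:
Current gcd = 5
gcd of all OTHER numbers (without N[2]=45): gcd([45, 60, 35, 30]) = 5
The new gcd after any change is gcd(5, new_value).
This can be at most 5.
Since 5 = old gcd 5, the gcd can only stay the same or decrease.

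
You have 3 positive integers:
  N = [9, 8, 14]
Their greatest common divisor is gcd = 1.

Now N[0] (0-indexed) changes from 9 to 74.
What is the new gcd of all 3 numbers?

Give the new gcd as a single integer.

Numbers: [9, 8, 14], gcd = 1
Change: index 0, 9 -> 74
gcd of the OTHER numbers (without index 0): gcd([8, 14]) = 2
New gcd = gcd(g_others, new_val) = gcd(2, 74) = 2

Answer: 2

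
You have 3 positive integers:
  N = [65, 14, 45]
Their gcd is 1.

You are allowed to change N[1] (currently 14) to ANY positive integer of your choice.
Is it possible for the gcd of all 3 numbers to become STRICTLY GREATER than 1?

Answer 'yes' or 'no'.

Answer: yes

Derivation:
Current gcd = 1
gcd of all OTHER numbers (without N[1]=14): gcd([65, 45]) = 5
The new gcd after any change is gcd(5, new_value).
This can be at most 5.
Since 5 > old gcd 1, the gcd CAN increase (e.g., set N[1] = 5).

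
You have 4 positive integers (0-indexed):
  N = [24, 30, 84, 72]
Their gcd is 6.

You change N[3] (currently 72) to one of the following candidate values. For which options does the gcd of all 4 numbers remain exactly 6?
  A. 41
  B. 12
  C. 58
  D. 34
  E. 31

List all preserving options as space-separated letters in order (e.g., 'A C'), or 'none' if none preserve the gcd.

Old gcd = 6; gcd of others (without N[3]) = 6
New gcd for candidate v: gcd(6, v). Preserves old gcd iff gcd(6, v) = 6.
  Option A: v=41, gcd(6,41)=1 -> changes
  Option B: v=12, gcd(6,12)=6 -> preserves
  Option C: v=58, gcd(6,58)=2 -> changes
  Option D: v=34, gcd(6,34)=2 -> changes
  Option E: v=31, gcd(6,31)=1 -> changes

Answer: B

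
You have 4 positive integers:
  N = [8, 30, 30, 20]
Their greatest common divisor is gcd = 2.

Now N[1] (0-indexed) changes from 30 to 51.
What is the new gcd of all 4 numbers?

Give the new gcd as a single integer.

Answer: 1

Derivation:
Numbers: [8, 30, 30, 20], gcd = 2
Change: index 1, 30 -> 51
gcd of the OTHER numbers (without index 1): gcd([8, 30, 20]) = 2
New gcd = gcd(g_others, new_val) = gcd(2, 51) = 1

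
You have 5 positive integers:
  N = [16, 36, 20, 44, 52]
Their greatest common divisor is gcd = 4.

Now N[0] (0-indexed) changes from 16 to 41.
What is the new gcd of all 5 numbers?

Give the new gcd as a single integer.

Numbers: [16, 36, 20, 44, 52], gcd = 4
Change: index 0, 16 -> 41
gcd of the OTHER numbers (without index 0): gcd([36, 20, 44, 52]) = 4
New gcd = gcd(g_others, new_val) = gcd(4, 41) = 1

Answer: 1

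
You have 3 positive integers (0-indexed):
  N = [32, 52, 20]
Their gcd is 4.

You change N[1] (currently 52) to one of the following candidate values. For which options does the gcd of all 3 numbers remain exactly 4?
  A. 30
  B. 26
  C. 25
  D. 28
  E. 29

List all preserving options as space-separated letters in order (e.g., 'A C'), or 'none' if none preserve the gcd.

Old gcd = 4; gcd of others (without N[1]) = 4
New gcd for candidate v: gcd(4, v). Preserves old gcd iff gcd(4, v) = 4.
  Option A: v=30, gcd(4,30)=2 -> changes
  Option B: v=26, gcd(4,26)=2 -> changes
  Option C: v=25, gcd(4,25)=1 -> changes
  Option D: v=28, gcd(4,28)=4 -> preserves
  Option E: v=29, gcd(4,29)=1 -> changes

Answer: D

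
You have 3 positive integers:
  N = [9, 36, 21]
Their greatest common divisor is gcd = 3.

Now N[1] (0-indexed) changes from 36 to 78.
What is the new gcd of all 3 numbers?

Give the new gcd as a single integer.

Answer: 3

Derivation:
Numbers: [9, 36, 21], gcd = 3
Change: index 1, 36 -> 78
gcd of the OTHER numbers (without index 1): gcd([9, 21]) = 3
New gcd = gcd(g_others, new_val) = gcd(3, 78) = 3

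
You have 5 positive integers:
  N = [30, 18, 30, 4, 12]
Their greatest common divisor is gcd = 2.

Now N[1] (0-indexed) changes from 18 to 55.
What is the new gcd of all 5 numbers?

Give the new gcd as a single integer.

Answer: 1

Derivation:
Numbers: [30, 18, 30, 4, 12], gcd = 2
Change: index 1, 18 -> 55
gcd of the OTHER numbers (without index 1): gcd([30, 30, 4, 12]) = 2
New gcd = gcd(g_others, new_val) = gcd(2, 55) = 1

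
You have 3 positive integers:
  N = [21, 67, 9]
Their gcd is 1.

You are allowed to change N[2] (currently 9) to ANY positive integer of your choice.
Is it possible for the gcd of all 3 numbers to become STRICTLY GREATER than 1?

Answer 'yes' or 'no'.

Answer: no

Derivation:
Current gcd = 1
gcd of all OTHER numbers (without N[2]=9): gcd([21, 67]) = 1
The new gcd after any change is gcd(1, new_value).
This can be at most 1.
Since 1 = old gcd 1, the gcd can only stay the same or decrease.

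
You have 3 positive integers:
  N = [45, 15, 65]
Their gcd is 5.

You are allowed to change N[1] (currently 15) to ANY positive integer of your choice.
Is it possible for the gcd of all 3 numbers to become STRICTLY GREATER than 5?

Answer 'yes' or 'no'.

Current gcd = 5
gcd of all OTHER numbers (without N[1]=15): gcd([45, 65]) = 5
The new gcd after any change is gcd(5, new_value).
This can be at most 5.
Since 5 = old gcd 5, the gcd can only stay the same or decrease.

Answer: no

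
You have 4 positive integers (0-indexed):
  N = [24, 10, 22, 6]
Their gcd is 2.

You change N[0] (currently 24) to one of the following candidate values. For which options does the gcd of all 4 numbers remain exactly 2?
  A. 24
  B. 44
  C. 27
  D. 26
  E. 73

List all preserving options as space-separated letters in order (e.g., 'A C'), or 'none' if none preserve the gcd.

Answer: A B D

Derivation:
Old gcd = 2; gcd of others (without N[0]) = 2
New gcd for candidate v: gcd(2, v). Preserves old gcd iff gcd(2, v) = 2.
  Option A: v=24, gcd(2,24)=2 -> preserves
  Option B: v=44, gcd(2,44)=2 -> preserves
  Option C: v=27, gcd(2,27)=1 -> changes
  Option D: v=26, gcd(2,26)=2 -> preserves
  Option E: v=73, gcd(2,73)=1 -> changes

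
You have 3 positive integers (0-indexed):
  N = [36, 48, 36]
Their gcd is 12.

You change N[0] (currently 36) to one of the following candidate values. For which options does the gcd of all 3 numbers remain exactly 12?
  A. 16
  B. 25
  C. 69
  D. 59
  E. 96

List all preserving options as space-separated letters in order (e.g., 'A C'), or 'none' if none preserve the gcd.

Old gcd = 12; gcd of others (without N[0]) = 12
New gcd for candidate v: gcd(12, v). Preserves old gcd iff gcd(12, v) = 12.
  Option A: v=16, gcd(12,16)=4 -> changes
  Option B: v=25, gcd(12,25)=1 -> changes
  Option C: v=69, gcd(12,69)=3 -> changes
  Option D: v=59, gcd(12,59)=1 -> changes
  Option E: v=96, gcd(12,96)=12 -> preserves

Answer: E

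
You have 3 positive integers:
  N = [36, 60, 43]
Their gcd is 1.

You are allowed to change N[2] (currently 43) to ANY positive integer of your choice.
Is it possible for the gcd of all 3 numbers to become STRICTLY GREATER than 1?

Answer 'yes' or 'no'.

Current gcd = 1
gcd of all OTHER numbers (without N[2]=43): gcd([36, 60]) = 12
The new gcd after any change is gcd(12, new_value).
This can be at most 12.
Since 12 > old gcd 1, the gcd CAN increase (e.g., set N[2] = 12).

Answer: yes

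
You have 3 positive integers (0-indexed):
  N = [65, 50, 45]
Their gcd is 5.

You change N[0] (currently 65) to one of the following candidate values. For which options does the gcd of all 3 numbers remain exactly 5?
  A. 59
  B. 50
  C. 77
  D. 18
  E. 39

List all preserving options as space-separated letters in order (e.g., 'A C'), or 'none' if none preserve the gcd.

Answer: B

Derivation:
Old gcd = 5; gcd of others (without N[0]) = 5
New gcd for candidate v: gcd(5, v). Preserves old gcd iff gcd(5, v) = 5.
  Option A: v=59, gcd(5,59)=1 -> changes
  Option B: v=50, gcd(5,50)=5 -> preserves
  Option C: v=77, gcd(5,77)=1 -> changes
  Option D: v=18, gcd(5,18)=1 -> changes
  Option E: v=39, gcd(5,39)=1 -> changes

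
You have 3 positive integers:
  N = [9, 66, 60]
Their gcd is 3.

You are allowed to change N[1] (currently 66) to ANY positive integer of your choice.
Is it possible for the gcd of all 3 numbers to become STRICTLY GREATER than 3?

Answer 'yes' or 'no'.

Answer: no

Derivation:
Current gcd = 3
gcd of all OTHER numbers (without N[1]=66): gcd([9, 60]) = 3
The new gcd after any change is gcd(3, new_value).
This can be at most 3.
Since 3 = old gcd 3, the gcd can only stay the same or decrease.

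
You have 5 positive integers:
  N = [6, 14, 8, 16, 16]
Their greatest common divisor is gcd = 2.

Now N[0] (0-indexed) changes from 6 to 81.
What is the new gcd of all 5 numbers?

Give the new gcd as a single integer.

Answer: 1

Derivation:
Numbers: [6, 14, 8, 16, 16], gcd = 2
Change: index 0, 6 -> 81
gcd of the OTHER numbers (without index 0): gcd([14, 8, 16, 16]) = 2
New gcd = gcd(g_others, new_val) = gcd(2, 81) = 1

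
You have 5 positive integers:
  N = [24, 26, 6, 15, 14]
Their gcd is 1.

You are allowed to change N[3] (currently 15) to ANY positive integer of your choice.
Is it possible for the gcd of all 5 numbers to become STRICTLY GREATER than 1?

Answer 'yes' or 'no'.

Current gcd = 1
gcd of all OTHER numbers (without N[3]=15): gcd([24, 26, 6, 14]) = 2
The new gcd after any change is gcd(2, new_value).
This can be at most 2.
Since 2 > old gcd 1, the gcd CAN increase (e.g., set N[3] = 2).

Answer: yes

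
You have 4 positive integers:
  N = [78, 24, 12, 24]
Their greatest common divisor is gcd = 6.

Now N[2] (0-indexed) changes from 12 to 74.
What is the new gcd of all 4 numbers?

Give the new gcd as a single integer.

Answer: 2

Derivation:
Numbers: [78, 24, 12, 24], gcd = 6
Change: index 2, 12 -> 74
gcd of the OTHER numbers (without index 2): gcd([78, 24, 24]) = 6
New gcd = gcd(g_others, new_val) = gcd(6, 74) = 2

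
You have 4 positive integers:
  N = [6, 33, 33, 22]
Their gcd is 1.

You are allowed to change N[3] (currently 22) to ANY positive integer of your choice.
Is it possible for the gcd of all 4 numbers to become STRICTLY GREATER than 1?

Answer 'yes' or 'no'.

Current gcd = 1
gcd of all OTHER numbers (without N[3]=22): gcd([6, 33, 33]) = 3
The new gcd after any change is gcd(3, new_value).
This can be at most 3.
Since 3 > old gcd 1, the gcd CAN increase (e.g., set N[3] = 3).

Answer: yes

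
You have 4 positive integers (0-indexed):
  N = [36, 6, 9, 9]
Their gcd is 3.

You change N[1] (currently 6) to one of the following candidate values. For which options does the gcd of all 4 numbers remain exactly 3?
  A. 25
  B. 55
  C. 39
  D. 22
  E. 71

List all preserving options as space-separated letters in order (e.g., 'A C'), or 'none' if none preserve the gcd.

Answer: C

Derivation:
Old gcd = 3; gcd of others (without N[1]) = 9
New gcd for candidate v: gcd(9, v). Preserves old gcd iff gcd(9, v) = 3.
  Option A: v=25, gcd(9,25)=1 -> changes
  Option B: v=55, gcd(9,55)=1 -> changes
  Option C: v=39, gcd(9,39)=3 -> preserves
  Option D: v=22, gcd(9,22)=1 -> changes
  Option E: v=71, gcd(9,71)=1 -> changes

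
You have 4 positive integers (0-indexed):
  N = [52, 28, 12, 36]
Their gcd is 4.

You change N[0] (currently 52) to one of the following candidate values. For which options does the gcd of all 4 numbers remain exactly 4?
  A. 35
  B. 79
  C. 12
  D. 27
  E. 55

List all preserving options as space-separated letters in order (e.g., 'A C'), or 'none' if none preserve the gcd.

Old gcd = 4; gcd of others (without N[0]) = 4
New gcd for candidate v: gcd(4, v). Preserves old gcd iff gcd(4, v) = 4.
  Option A: v=35, gcd(4,35)=1 -> changes
  Option B: v=79, gcd(4,79)=1 -> changes
  Option C: v=12, gcd(4,12)=4 -> preserves
  Option D: v=27, gcd(4,27)=1 -> changes
  Option E: v=55, gcd(4,55)=1 -> changes

Answer: C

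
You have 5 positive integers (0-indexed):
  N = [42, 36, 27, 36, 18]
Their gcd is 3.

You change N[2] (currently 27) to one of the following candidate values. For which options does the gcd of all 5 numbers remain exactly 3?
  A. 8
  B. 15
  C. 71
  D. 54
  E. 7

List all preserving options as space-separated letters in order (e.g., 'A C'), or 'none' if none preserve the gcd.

Old gcd = 3; gcd of others (without N[2]) = 6
New gcd for candidate v: gcd(6, v). Preserves old gcd iff gcd(6, v) = 3.
  Option A: v=8, gcd(6,8)=2 -> changes
  Option B: v=15, gcd(6,15)=3 -> preserves
  Option C: v=71, gcd(6,71)=1 -> changes
  Option D: v=54, gcd(6,54)=6 -> changes
  Option E: v=7, gcd(6,7)=1 -> changes

Answer: B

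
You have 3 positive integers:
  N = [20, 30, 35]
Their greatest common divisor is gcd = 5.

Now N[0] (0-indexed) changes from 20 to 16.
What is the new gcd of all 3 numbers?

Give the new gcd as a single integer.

Numbers: [20, 30, 35], gcd = 5
Change: index 0, 20 -> 16
gcd of the OTHER numbers (without index 0): gcd([30, 35]) = 5
New gcd = gcd(g_others, new_val) = gcd(5, 16) = 1

Answer: 1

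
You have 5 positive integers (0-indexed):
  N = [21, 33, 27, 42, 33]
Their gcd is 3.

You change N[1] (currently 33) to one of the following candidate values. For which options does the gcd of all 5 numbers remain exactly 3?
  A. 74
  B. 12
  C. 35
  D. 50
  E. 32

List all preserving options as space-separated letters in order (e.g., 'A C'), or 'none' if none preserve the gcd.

Old gcd = 3; gcd of others (without N[1]) = 3
New gcd for candidate v: gcd(3, v). Preserves old gcd iff gcd(3, v) = 3.
  Option A: v=74, gcd(3,74)=1 -> changes
  Option B: v=12, gcd(3,12)=3 -> preserves
  Option C: v=35, gcd(3,35)=1 -> changes
  Option D: v=50, gcd(3,50)=1 -> changes
  Option E: v=32, gcd(3,32)=1 -> changes

Answer: B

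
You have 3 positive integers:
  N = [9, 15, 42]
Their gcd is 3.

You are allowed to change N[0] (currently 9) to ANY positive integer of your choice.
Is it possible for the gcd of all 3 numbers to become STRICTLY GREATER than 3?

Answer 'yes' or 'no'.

Answer: no

Derivation:
Current gcd = 3
gcd of all OTHER numbers (without N[0]=9): gcd([15, 42]) = 3
The new gcd after any change is gcd(3, new_value).
This can be at most 3.
Since 3 = old gcd 3, the gcd can only stay the same or decrease.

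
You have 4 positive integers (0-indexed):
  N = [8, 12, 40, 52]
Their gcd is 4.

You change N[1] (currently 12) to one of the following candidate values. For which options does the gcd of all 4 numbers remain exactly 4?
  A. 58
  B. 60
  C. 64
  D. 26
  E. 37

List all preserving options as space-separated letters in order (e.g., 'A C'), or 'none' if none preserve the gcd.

Answer: B C

Derivation:
Old gcd = 4; gcd of others (without N[1]) = 4
New gcd for candidate v: gcd(4, v). Preserves old gcd iff gcd(4, v) = 4.
  Option A: v=58, gcd(4,58)=2 -> changes
  Option B: v=60, gcd(4,60)=4 -> preserves
  Option C: v=64, gcd(4,64)=4 -> preserves
  Option D: v=26, gcd(4,26)=2 -> changes
  Option E: v=37, gcd(4,37)=1 -> changes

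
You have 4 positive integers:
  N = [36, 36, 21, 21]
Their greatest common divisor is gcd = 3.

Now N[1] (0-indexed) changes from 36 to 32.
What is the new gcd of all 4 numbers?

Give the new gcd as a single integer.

Answer: 1

Derivation:
Numbers: [36, 36, 21, 21], gcd = 3
Change: index 1, 36 -> 32
gcd of the OTHER numbers (without index 1): gcd([36, 21, 21]) = 3
New gcd = gcd(g_others, new_val) = gcd(3, 32) = 1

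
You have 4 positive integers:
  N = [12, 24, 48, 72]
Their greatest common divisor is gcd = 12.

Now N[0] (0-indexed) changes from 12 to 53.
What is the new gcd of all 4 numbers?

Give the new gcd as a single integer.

Answer: 1

Derivation:
Numbers: [12, 24, 48, 72], gcd = 12
Change: index 0, 12 -> 53
gcd of the OTHER numbers (without index 0): gcd([24, 48, 72]) = 24
New gcd = gcd(g_others, new_val) = gcd(24, 53) = 1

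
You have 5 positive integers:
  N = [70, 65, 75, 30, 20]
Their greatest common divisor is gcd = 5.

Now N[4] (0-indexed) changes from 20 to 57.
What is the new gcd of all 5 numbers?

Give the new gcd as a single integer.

Answer: 1

Derivation:
Numbers: [70, 65, 75, 30, 20], gcd = 5
Change: index 4, 20 -> 57
gcd of the OTHER numbers (without index 4): gcd([70, 65, 75, 30]) = 5
New gcd = gcd(g_others, new_val) = gcd(5, 57) = 1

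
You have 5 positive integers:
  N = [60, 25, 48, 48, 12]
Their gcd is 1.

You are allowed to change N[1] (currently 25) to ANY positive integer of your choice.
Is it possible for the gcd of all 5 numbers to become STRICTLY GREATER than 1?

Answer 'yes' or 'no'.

Current gcd = 1
gcd of all OTHER numbers (without N[1]=25): gcd([60, 48, 48, 12]) = 12
The new gcd after any change is gcd(12, new_value).
This can be at most 12.
Since 12 > old gcd 1, the gcd CAN increase (e.g., set N[1] = 12).

Answer: yes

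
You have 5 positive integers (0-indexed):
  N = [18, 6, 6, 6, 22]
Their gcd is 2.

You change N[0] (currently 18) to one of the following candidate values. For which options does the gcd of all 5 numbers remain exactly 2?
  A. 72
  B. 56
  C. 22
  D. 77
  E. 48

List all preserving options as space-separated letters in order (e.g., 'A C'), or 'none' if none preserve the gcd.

Answer: A B C E

Derivation:
Old gcd = 2; gcd of others (without N[0]) = 2
New gcd for candidate v: gcd(2, v). Preserves old gcd iff gcd(2, v) = 2.
  Option A: v=72, gcd(2,72)=2 -> preserves
  Option B: v=56, gcd(2,56)=2 -> preserves
  Option C: v=22, gcd(2,22)=2 -> preserves
  Option D: v=77, gcd(2,77)=1 -> changes
  Option E: v=48, gcd(2,48)=2 -> preserves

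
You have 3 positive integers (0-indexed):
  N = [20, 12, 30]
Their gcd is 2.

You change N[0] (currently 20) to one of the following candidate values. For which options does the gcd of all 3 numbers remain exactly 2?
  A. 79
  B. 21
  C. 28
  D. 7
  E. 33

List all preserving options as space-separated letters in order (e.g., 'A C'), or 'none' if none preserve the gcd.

Old gcd = 2; gcd of others (without N[0]) = 6
New gcd for candidate v: gcd(6, v). Preserves old gcd iff gcd(6, v) = 2.
  Option A: v=79, gcd(6,79)=1 -> changes
  Option B: v=21, gcd(6,21)=3 -> changes
  Option C: v=28, gcd(6,28)=2 -> preserves
  Option D: v=7, gcd(6,7)=1 -> changes
  Option E: v=33, gcd(6,33)=3 -> changes

Answer: C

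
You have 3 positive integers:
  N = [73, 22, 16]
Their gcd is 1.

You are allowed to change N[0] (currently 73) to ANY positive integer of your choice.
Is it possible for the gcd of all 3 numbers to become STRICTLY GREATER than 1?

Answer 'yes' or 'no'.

Current gcd = 1
gcd of all OTHER numbers (without N[0]=73): gcd([22, 16]) = 2
The new gcd after any change is gcd(2, new_value).
This can be at most 2.
Since 2 > old gcd 1, the gcd CAN increase (e.g., set N[0] = 2).

Answer: yes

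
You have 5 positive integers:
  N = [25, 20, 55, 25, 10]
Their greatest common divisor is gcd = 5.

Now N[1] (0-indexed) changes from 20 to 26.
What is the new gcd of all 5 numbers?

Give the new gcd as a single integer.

Answer: 1

Derivation:
Numbers: [25, 20, 55, 25, 10], gcd = 5
Change: index 1, 20 -> 26
gcd of the OTHER numbers (without index 1): gcd([25, 55, 25, 10]) = 5
New gcd = gcd(g_others, new_val) = gcd(5, 26) = 1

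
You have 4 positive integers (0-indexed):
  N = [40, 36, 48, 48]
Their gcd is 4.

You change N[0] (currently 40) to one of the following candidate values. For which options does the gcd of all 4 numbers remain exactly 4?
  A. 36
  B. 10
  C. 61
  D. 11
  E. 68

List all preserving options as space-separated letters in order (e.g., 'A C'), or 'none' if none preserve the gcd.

Answer: E

Derivation:
Old gcd = 4; gcd of others (without N[0]) = 12
New gcd for candidate v: gcd(12, v). Preserves old gcd iff gcd(12, v) = 4.
  Option A: v=36, gcd(12,36)=12 -> changes
  Option B: v=10, gcd(12,10)=2 -> changes
  Option C: v=61, gcd(12,61)=1 -> changes
  Option D: v=11, gcd(12,11)=1 -> changes
  Option E: v=68, gcd(12,68)=4 -> preserves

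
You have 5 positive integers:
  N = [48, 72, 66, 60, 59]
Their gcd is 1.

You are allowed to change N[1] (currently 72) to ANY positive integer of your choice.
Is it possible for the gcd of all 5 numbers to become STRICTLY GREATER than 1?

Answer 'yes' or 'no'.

Current gcd = 1
gcd of all OTHER numbers (without N[1]=72): gcd([48, 66, 60, 59]) = 1
The new gcd after any change is gcd(1, new_value).
This can be at most 1.
Since 1 = old gcd 1, the gcd can only stay the same or decrease.

Answer: no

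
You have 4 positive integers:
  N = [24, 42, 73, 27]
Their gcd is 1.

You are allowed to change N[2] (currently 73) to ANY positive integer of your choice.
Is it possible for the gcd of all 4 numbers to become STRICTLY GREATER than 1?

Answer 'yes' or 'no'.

Answer: yes

Derivation:
Current gcd = 1
gcd of all OTHER numbers (without N[2]=73): gcd([24, 42, 27]) = 3
The new gcd after any change is gcd(3, new_value).
This can be at most 3.
Since 3 > old gcd 1, the gcd CAN increase (e.g., set N[2] = 3).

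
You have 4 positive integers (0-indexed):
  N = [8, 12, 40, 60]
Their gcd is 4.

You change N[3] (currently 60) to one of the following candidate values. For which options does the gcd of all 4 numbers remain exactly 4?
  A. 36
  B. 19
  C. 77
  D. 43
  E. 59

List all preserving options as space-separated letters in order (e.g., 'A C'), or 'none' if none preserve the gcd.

Old gcd = 4; gcd of others (without N[3]) = 4
New gcd for candidate v: gcd(4, v). Preserves old gcd iff gcd(4, v) = 4.
  Option A: v=36, gcd(4,36)=4 -> preserves
  Option B: v=19, gcd(4,19)=1 -> changes
  Option C: v=77, gcd(4,77)=1 -> changes
  Option D: v=43, gcd(4,43)=1 -> changes
  Option E: v=59, gcd(4,59)=1 -> changes

Answer: A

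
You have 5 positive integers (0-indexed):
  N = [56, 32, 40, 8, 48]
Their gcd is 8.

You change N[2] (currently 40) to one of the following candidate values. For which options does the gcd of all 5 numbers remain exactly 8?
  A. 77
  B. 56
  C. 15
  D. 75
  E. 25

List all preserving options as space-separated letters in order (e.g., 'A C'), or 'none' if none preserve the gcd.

Old gcd = 8; gcd of others (without N[2]) = 8
New gcd for candidate v: gcd(8, v). Preserves old gcd iff gcd(8, v) = 8.
  Option A: v=77, gcd(8,77)=1 -> changes
  Option B: v=56, gcd(8,56)=8 -> preserves
  Option C: v=15, gcd(8,15)=1 -> changes
  Option D: v=75, gcd(8,75)=1 -> changes
  Option E: v=25, gcd(8,25)=1 -> changes

Answer: B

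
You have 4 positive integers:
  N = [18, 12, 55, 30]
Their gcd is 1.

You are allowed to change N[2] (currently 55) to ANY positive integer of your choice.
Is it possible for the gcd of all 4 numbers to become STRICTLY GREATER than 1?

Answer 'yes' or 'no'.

Answer: yes

Derivation:
Current gcd = 1
gcd of all OTHER numbers (without N[2]=55): gcd([18, 12, 30]) = 6
The new gcd after any change is gcd(6, new_value).
This can be at most 6.
Since 6 > old gcd 1, the gcd CAN increase (e.g., set N[2] = 6).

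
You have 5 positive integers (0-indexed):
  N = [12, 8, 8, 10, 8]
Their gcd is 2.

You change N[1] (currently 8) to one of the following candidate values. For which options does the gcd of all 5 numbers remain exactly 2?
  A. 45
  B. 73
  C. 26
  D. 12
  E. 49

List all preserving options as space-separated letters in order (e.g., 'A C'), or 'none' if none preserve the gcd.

Answer: C D

Derivation:
Old gcd = 2; gcd of others (without N[1]) = 2
New gcd for candidate v: gcd(2, v). Preserves old gcd iff gcd(2, v) = 2.
  Option A: v=45, gcd(2,45)=1 -> changes
  Option B: v=73, gcd(2,73)=1 -> changes
  Option C: v=26, gcd(2,26)=2 -> preserves
  Option D: v=12, gcd(2,12)=2 -> preserves
  Option E: v=49, gcd(2,49)=1 -> changes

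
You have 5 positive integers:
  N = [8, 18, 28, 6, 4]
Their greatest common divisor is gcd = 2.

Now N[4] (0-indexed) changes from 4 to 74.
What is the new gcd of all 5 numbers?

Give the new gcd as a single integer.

Numbers: [8, 18, 28, 6, 4], gcd = 2
Change: index 4, 4 -> 74
gcd of the OTHER numbers (without index 4): gcd([8, 18, 28, 6]) = 2
New gcd = gcd(g_others, new_val) = gcd(2, 74) = 2

Answer: 2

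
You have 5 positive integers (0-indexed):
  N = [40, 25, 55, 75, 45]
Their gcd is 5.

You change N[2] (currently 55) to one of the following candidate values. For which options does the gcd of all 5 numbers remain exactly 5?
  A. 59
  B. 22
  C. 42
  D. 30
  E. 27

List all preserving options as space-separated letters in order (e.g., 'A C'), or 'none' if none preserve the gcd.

Answer: D

Derivation:
Old gcd = 5; gcd of others (without N[2]) = 5
New gcd for candidate v: gcd(5, v). Preserves old gcd iff gcd(5, v) = 5.
  Option A: v=59, gcd(5,59)=1 -> changes
  Option B: v=22, gcd(5,22)=1 -> changes
  Option C: v=42, gcd(5,42)=1 -> changes
  Option D: v=30, gcd(5,30)=5 -> preserves
  Option E: v=27, gcd(5,27)=1 -> changes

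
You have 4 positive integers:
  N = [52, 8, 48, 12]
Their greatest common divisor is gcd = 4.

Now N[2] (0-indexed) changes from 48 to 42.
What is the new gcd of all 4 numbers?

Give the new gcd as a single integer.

Numbers: [52, 8, 48, 12], gcd = 4
Change: index 2, 48 -> 42
gcd of the OTHER numbers (without index 2): gcd([52, 8, 12]) = 4
New gcd = gcd(g_others, new_val) = gcd(4, 42) = 2

Answer: 2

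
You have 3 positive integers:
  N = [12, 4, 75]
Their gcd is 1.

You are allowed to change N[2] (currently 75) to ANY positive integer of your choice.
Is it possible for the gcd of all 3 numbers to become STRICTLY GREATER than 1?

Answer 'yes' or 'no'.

Current gcd = 1
gcd of all OTHER numbers (without N[2]=75): gcd([12, 4]) = 4
The new gcd after any change is gcd(4, new_value).
This can be at most 4.
Since 4 > old gcd 1, the gcd CAN increase (e.g., set N[2] = 4).

Answer: yes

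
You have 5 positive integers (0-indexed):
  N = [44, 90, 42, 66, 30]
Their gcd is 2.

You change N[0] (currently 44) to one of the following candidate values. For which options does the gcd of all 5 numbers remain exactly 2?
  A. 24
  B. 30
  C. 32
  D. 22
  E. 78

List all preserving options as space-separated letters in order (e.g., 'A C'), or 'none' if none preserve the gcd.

Old gcd = 2; gcd of others (without N[0]) = 6
New gcd for candidate v: gcd(6, v). Preserves old gcd iff gcd(6, v) = 2.
  Option A: v=24, gcd(6,24)=6 -> changes
  Option B: v=30, gcd(6,30)=6 -> changes
  Option C: v=32, gcd(6,32)=2 -> preserves
  Option D: v=22, gcd(6,22)=2 -> preserves
  Option E: v=78, gcd(6,78)=6 -> changes

Answer: C D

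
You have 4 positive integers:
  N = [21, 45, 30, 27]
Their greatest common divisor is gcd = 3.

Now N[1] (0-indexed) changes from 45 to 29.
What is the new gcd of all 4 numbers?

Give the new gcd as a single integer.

Numbers: [21, 45, 30, 27], gcd = 3
Change: index 1, 45 -> 29
gcd of the OTHER numbers (without index 1): gcd([21, 30, 27]) = 3
New gcd = gcd(g_others, new_val) = gcd(3, 29) = 1

Answer: 1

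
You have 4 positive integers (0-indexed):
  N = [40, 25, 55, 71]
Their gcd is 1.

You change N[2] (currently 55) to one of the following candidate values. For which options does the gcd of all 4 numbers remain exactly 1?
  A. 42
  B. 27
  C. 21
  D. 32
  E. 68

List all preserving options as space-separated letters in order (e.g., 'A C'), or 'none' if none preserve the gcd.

Answer: A B C D E

Derivation:
Old gcd = 1; gcd of others (without N[2]) = 1
New gcd for candidate v: gcd(1, v). Preserves old gcd iff gcd(1, v) = 1.
  Option A: v=42, gcd(1,42)=1 -> preserves
  Option B: v=27, gcd(1,27)=1 -> preserves
  Option C: v=21, gcd(1,21)=1 -> preserves
  Option D: v=32, gcd(1,32)=1 -> preserves
  Option E: v=68, gcd(1,68)=1 -> preserves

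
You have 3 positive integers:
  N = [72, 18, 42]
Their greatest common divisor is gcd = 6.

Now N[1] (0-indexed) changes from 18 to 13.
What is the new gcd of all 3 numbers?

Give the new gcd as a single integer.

Numbers: [72, 18, 42], gcd = 6
Change: index 1, 18 -> 13
gcd of the OTHER numbers (without index 1): gcd([72, 42]) = 6
New gcd = gcd(g_others, new_val) = gcd(6, 13) = 1

Answer: 1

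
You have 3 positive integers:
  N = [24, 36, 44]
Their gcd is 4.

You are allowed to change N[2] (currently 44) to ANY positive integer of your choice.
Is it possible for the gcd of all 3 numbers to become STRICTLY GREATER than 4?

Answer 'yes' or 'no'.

Current gcd = 4
gcd of all OTHER numbers (without N[2]=44): gcd([24, 36]) = 12
The new gcd after any change is gcd(12, new_value).
This can be at most 12.
Since 12 > old gcd 4, the gcd CAN increase (e.g., set N[2] = 12).

Answer: yes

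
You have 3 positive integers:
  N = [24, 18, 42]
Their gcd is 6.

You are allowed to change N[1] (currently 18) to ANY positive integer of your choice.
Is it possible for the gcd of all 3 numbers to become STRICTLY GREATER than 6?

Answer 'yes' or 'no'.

Answer: no

Derivation:
Current gcd = 6
gcd of all OTHER numbers (without N[1]=18): gcd([24, 42]) = 6
The new gcd after any change is gcd(6, new_value).
This can be at most 6.
Since 6 = old gcd 6, the gcd can only stay the same or decrease.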